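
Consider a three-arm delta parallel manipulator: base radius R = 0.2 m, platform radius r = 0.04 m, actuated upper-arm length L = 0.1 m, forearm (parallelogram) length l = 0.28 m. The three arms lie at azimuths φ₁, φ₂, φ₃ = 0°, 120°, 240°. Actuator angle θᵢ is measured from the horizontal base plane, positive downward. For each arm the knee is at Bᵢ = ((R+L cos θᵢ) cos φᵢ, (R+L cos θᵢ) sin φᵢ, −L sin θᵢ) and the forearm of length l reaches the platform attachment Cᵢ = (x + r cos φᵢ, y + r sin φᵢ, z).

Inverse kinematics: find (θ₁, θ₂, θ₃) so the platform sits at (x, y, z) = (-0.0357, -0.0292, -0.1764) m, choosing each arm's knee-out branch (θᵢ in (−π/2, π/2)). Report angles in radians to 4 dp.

φ1=0.0° → target in arm frame (-0.0357, -0.0292)
  e−x'=0.1957;  (l²−L²−(e−x')²−y'²−z²)/2L = -0.0093
  θ1 = atan2(B,A) + arccos(C/0.2635) = 0.8727
arm 2 (φ=120.0°): x'=-0.0074, y'=0.0455
  A=0.1674, B=-0.1764, C=(l²−L²−A²−y'²−z²)/(2L)=0.0359
  γ=atan2(-0.1764,0.1674)=-0.8115;  ψ=arccos(0.1475)=1.4227;  θ2=γ+ψ≈0.6113
rotate P by −φ3: (0.0431, -0.0163, -0.1764)
  A cos θ + B sin θ = C:  0.1169·cos θ + -0.1764·sin θ = 0.1168
  γ=atan2(-0.1764,0.1169)=-0.9857;  ψ=arccos(0.5520)=0.9860;  θ3=γ+ψ≈0.0004

θ₁ = 0.8727, θ₂ = 0.6113, θ₃ = 0.0004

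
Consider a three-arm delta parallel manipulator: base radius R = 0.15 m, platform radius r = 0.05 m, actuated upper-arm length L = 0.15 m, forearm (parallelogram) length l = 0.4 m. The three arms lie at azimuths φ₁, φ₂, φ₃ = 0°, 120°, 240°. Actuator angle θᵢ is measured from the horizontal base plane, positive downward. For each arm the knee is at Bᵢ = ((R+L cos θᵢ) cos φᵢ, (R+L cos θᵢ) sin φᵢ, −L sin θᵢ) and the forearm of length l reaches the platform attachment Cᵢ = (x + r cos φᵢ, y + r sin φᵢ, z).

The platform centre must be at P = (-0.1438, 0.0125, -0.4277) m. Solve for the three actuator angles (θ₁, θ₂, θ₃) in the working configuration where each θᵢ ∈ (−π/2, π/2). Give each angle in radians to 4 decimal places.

θ₁ = 1.3091, θ₂ = 0.5240, θ₃ = 0.6110

φ1=0.0° → target in arm frame (-0.1438, 0.0125)
  A cos θ + B sin θ = C:  0.2438·cos θ + -0.4277·sin θ = -0.3501
  γ=atan2(-0.4277,0.2438)=-1.0527;  ψ=arccos(-0.7111)=2.3618;  θ1=γ+ψ≈1.3091
φ2=120.0° → target in arm frame (0.0827, 0.1183)
  e−x'=0.0173;  (l²−L²−(e−x')²−y'²−z²)/2L = -0.1991
  γ=atan2(-0.4277,0.0173)=-1.5304;  ψ=arccos(-0.4650)=2.0545;  θ2=γ+ψ≈0.5240
rotate P by −φ3: (0.0611, -0.1308, -0.4277)
  A=0.0389, B=-0.4277, C=(l²−L²−A²−y'²−z²)/(2L)=-0.2135
  θ3 = atan2(B,A) + arccos(C/0.4295) = 0.6110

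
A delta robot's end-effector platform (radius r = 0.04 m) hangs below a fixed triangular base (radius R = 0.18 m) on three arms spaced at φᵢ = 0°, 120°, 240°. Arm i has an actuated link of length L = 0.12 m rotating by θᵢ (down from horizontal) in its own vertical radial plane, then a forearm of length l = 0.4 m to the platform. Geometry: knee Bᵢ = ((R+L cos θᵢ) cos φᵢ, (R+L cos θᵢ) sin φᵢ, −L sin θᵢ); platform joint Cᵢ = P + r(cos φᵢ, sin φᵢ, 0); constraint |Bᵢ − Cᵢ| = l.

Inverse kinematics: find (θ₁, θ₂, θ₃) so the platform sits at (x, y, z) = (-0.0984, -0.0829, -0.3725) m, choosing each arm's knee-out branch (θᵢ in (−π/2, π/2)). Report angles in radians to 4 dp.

θ₁ = 1.1347, θ₂ = 0.7856, θ₃ = -0.0001

rotate P by −φ1: (-0.0984, -0.0829, -0.3725)
  e−x'=0.2384;  (l²−L²−(e−x')²−y'²−z²)/2L = -0.2369
  θ1 = atan2(B,A) + arccos(C/0.4423) = 1.1347
rotate P by −φ2: (-0.0226, 0.1267, -0.3725)
  A cos θ + B sin θ = C:  0.1626·cos θ + -0.3725·sin θ = -0.1485
  θ2 = atan2(B,A) + arccos(C/0.4064) = 0.7856
arm 3 (φ=240.0°): x'=0.1210, y'=-0.0438
  A=0.0190, B=-0.3725, C=(l²−L²−A²−y'²−z²)/(2L)=0.0190
  √(A²+B²)=0.3730;  θ3 = -1.5198+1.5198 ≈ -0.0001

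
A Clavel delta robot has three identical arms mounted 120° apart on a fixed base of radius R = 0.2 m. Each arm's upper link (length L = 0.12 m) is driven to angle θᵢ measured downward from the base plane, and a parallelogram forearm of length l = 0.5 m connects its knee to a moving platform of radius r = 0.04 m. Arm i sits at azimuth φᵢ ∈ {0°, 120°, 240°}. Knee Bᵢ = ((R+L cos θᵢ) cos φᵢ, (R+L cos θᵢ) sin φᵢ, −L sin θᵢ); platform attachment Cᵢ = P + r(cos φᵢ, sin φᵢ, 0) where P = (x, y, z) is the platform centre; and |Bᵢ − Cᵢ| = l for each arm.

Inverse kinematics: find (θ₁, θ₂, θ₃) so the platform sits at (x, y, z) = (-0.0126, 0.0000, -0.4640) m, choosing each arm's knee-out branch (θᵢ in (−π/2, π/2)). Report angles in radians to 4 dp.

θ₁ = 0.4361, θ₂ = 0.3492, θ₃ = 0.3492

arm 1 (φ=0.0°): x'=-0.0126, y'=0.0000
  A cos θ + B sin θ = C:  0.1726·cos θ + -0.4640·sin θ = -0.0395
  γ=atan2(-0.4640,0.1726)=-1.2147;  ψ=arccos(-0.0798)=1.6507;  θ1=γ+ψ≈0.4361
arm 2 (φ=120.0°): x'=0.0063, y'=0.0109
  A=0.1537, B=-0.4640, C=(l²−L²−A²−y'²−z²)/(2L)=-0.0143
  θ2 = atan2(B,A) + arccos(C/0.4888) = 0.3492
rotate P by −φ3: (0.0063, -0.0109, -0.4640)
  A=0.1537, B=-0.4640, C=(l²−L²−A²−y'²−z²)/(2L)=-0.0143
  θ3 = atan2(B,A) + arccos(C/0.4888) = 0.3492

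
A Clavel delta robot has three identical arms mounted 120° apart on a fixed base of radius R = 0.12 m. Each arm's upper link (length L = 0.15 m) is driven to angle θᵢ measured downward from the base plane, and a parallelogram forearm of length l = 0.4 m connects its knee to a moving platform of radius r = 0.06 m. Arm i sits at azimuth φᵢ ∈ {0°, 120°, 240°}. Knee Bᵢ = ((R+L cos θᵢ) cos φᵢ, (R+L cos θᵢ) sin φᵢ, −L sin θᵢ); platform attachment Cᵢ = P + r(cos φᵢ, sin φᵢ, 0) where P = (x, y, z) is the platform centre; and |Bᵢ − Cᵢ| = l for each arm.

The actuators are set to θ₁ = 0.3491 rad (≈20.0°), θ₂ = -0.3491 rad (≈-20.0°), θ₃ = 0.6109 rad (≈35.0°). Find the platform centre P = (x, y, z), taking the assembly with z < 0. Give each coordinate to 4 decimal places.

φ1=0.0°: virtual centre (0.2010, 0.0000, -0.0513), radius l
S2 = (0.2010·cos120.0°, 0.2010·sin120.0°, 0.0513) = (-0.1005, 0.1740, 0.0513)
arm 3 at φ=240.0°: (R−r)+L cos θ3 = 0.1829;  S3 = (-0.0914, -0.1584, -0.0860)
eliminate P² terms by subtracting sphere 1 from 2 and 3
linear system: -0.6029x+0.3481y = 0.0000−0.2052z; -0.5848x+-0.3167y = -0.0022−-0.0695z
det = 0.3945;  x = 0.0019+0.1035z,  y = 0.0033+-0.4104z
into |P−S₁|² = l²: 1.1791z² + 0.0587z + -0.1177 = 0;  Δ = 0.5588;  z = -0.3419 or 0.2921 → z<0 root = -0.3419
x = -0.0335, y = 0.1436

(-0.0335, 0.1436, -0.3419)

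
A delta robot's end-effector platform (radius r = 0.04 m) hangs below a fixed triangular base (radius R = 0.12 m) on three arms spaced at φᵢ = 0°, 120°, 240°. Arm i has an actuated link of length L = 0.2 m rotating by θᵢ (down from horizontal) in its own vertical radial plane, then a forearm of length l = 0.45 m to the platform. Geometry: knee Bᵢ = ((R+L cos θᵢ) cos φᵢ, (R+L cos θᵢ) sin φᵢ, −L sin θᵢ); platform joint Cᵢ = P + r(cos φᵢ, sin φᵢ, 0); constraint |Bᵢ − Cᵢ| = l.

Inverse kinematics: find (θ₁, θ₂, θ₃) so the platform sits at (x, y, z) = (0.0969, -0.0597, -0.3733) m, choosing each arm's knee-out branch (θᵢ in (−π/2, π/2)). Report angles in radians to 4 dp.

θ₁ = -0.1747, θ₂ = 0.5235, θ₃ = 0.1745

φ1=0.0° → target in arm frame (0.0969, -0.0597)
  e−x'=-0.0169;  (l²−L²−(e−x')²−y'²−z²)/2L = 0.0482
  γ=atan2(-0.3733,-0.0169)=-1.6160;  ψ=arccos(0.1291)=1.4413;  θ1=γ+ψ≈-0.1747
arm 2 (φ=120.0°): x'=-0.1002, y'=-0.0541
  A=0.1802, B=-0.3733, C=(l²−L²−A²−y'²−z²)/(2L)=-0.0306
  γ=atan2(-0.3733,0.1802)=-1.1212;  ψ=arccos(-0.0738)=1.6446;  θ2=γ+ψ≈0.5235
arm 3 (φ=240.0°): x'=0.0033, y'=0.1138
  A cos θ + B sin θ = C:  0.0767·cos θ + -0.3733·sin θ = 0.0108
  √(A²+B²)=0.3811;  θ3 = -1.3680+1.5425 ≈ 0.1745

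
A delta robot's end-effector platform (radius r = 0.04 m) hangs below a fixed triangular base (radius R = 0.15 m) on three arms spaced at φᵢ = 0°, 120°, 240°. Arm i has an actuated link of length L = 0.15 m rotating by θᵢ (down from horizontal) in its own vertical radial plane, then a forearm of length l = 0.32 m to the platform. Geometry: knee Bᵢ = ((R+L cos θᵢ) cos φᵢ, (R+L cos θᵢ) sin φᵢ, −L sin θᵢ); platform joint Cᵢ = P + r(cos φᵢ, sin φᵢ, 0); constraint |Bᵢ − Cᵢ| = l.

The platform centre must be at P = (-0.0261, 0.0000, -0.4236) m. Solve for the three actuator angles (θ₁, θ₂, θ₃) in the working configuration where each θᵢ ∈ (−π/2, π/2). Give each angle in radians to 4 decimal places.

θ₁ = 1.3963, θ₂ = 1.2214, θ₃ = 1.2214

arm 1 (φ=0.0°): x'=-0.0261, y'=0.0000
  e−x'=0.1361;  (l²−L²−(e−x')²−y'²−z²)/2L = -0.3935
  θ1 = atan2(B,A) + arccos(C/0.4449) = 1.3963
φ2=120.0° → target in arm frame (0.0130, 0.0226)
  A=0.0969, B=-0.4236, C=(l²−L²−A²−y'²−z²)/(2L)=-0.3648
  √(A²+B²)=0.4346;  θ2 = -1.3458+2.5672 ≈ 1.2214
φ3=240.0° → target in arm frame (0.0131, -0.0226)
  A cos θ + B sin θ = C:  0.0969·cos θ + -0.4236·sin θ = -0.3648
  θ3 = atan2(B,A) + arccos(C/0.4346) = 1.2214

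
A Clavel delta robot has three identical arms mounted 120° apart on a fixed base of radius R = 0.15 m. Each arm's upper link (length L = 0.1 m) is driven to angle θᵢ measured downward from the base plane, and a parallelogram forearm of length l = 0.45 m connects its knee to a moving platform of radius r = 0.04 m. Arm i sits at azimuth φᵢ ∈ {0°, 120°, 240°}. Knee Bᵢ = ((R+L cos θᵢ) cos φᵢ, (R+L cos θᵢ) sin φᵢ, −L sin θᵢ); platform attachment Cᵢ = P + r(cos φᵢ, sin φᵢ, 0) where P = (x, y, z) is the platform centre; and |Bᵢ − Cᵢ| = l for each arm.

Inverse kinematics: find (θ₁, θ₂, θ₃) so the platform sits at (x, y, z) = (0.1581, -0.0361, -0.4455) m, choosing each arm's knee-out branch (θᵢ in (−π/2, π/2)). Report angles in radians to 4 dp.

θ₁ = -0.0004, θ₂ = 1.2215, θ₃ = 0.9599

rotate P by −φ1: (0.1581, -0.0361, -0.4455)
  A=-0.0481, B=-0.4455, C=(l²−L²−A²−y'²−z²)/(2L)=-0.0479
  √(A²+B²)=0.4481;  θ1 = -1.6783+1.6780 ≈ -0.0004
arm 2 (φ=120.0°): x'=-0.1103, y'=-0.1189
  e−x'=0.2203;  (l²−L²−(e−x')²−y'²−z²)/2L = -0.3432
  θ2 = atan2(B,A) + arccos(C/0.4970) = 1.2215
φ3=240.0° → target in arm frame (-0.0478, 0.1550)
  e−x'=0.1578;  (l²−L²−(e−x')²−y'²−z²)/2L = -0.2744
  θ3 = atan2(B,A) + arccos(C/0.4726) = 0.9599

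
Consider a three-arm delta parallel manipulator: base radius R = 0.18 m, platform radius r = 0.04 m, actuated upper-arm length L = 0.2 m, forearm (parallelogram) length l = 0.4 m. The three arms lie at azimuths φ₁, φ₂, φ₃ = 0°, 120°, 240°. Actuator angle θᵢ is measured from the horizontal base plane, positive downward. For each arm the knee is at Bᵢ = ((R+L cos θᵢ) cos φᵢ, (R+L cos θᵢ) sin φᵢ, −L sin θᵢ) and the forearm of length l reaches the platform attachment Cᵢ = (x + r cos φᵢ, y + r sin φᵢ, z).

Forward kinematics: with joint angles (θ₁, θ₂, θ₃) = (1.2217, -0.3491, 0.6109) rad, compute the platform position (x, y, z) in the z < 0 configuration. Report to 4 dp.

arm 1 at φ=0.0°: (R−r)+L cos θ1 = 0.2084;  centre 1 = (0.2084, 0.0000, -0.1879)
arm 2 at φ=120.0°: (R−r)+L cos θ2 = 0.3279;  centre 2 = (-0.1640, 0.2840, 0.0684)
centre 3 = (0.3038·cos240.0°, 0.3038·sin240.0°, -0.1147) = (-0.1519, -0.2631, -0.1147)
eliminate P² terms by subtracting sphere 1 from 2 and 3
[-0.7448 0.5680 0.5127]·P = 0.0335;  [-0.7206 -0.5262 0.1464]·P = 0.0267
det = 0.8013;  x = -0.0409+0.4405z,  y = 0.0053+-0.3250z
sphere 1 gives Az²+Bz+C=0 with A=1.2997, B=0.1528, C=-0.0625;  B²−4AC=0.3482;  roots -0.2858, 0.1682;  negative root z = -0.2858
x = -0.1668, y = 0.0981

(-0.1668, 0.0981, -0.2858)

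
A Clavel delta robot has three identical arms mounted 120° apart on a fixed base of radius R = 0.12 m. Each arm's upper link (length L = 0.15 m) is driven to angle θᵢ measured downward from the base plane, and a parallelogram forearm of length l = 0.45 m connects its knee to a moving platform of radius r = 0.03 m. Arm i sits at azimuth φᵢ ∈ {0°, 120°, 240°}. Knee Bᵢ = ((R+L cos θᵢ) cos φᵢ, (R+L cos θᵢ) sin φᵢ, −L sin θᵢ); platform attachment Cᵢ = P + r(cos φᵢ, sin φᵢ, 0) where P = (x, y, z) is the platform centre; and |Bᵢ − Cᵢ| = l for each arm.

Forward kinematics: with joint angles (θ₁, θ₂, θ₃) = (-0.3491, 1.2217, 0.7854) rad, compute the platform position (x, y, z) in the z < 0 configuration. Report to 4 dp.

arm 1 at φ=0.0°: (R−r)+L cos θ1 = 0.2310;  S1 = (0.2310, 0.0000, 0.0513)
arm 2 at φ=120.0°: (R−r)+L cos θ2 = 0.1413;  S2 = (-0.0707, 0.1224, -0.1410)
arm 3 at φ=240.0°: (R−r)+L cos θ3 = 0.1961;  S3 = (-0.0980, -0.1698, -0.1061)
subtract pairs → two planes through P
[-0.6032 0.2448 -0.3845]·P = -0.0161;  [-0.6580 -0.3396 -0.3147]·P = -0.0063
Cramer: x(z) = 0.0192-0.5674z;  y(z) = -0.0187+0.1726z
quadratic in z: (1.3518)z²+(0.1313)z+(-0.1547)=0, √Δ=0.9239 → z ∈ {-0.3903, 0.2932}; z = -0.3903 (taking z<0)
x = 0.2406, y = -0.0860

(0.2406, -0.0860, -0.3903)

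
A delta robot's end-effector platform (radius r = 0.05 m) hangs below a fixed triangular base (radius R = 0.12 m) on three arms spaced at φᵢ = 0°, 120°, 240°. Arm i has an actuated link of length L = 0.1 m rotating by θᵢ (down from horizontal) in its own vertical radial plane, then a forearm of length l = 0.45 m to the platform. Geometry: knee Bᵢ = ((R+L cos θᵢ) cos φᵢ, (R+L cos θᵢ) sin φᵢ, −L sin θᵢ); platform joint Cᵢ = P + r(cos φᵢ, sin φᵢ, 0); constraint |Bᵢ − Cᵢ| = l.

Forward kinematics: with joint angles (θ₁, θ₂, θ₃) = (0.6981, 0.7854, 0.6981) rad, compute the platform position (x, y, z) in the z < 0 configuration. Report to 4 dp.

arm 1 at φ=0.0°: ρ1 = 0.1466;  O1 = (0.1466, 0.0000, -0.0643)
O2 = (0.1407·cos120.0°, 0.1407·sin120.0°, -0.0707) = (-0.0704, 0.1219, -0.0707)
arm 3 at φ=240.0°: ρ3 = 0.1466;  O3 = (-0.0733, -0.1270, -0.0643)
|O₂|²−|O₁|² = -0.0008;  |O₃|²−|O₁|² = 0.0000
[-0.4339 0.2437 -0.0129]·P = -0.0008;  [-0.4398 -0.2539 0.0000]·P = 0.0000
det = 0.2174;  x = 0.0010+-0.0150z,  y = -0.0017+0.0260z
quadratic in z: (1.0009)z²+(0.1328)z+(-0.1772)=0, √Δ=0.8526 → z ∈ {-0.4923, 0.3595}; z = -0.4923 (taking z<0)
x = 0.0084, y = -0.0145

(0.0084, -0.0145, -0.4923)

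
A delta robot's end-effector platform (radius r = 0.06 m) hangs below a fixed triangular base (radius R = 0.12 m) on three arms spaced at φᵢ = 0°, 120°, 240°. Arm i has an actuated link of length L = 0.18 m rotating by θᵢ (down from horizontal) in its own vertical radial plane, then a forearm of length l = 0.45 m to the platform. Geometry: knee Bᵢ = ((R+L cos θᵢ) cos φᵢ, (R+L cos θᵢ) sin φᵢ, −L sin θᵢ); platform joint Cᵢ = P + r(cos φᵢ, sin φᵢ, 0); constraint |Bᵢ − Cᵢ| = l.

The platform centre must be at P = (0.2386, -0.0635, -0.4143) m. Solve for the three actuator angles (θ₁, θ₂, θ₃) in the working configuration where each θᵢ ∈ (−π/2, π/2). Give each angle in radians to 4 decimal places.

arm 1 (φ=0.0°): x'=0.2386, y'=-0.0635
  A cos θ + B sin θ = C:  -0.1786·cos θ + -0.4143·sin θ = -0.1041
  θ1 = atan2(B,A) + arccos(C/0.4512) = -0.1742
arm 2 (φ=120.0°): x'=-0.1743, y'=-0.1749
  A=0.2343, B=-0.4143, C=(l²−L²−A²−y'²−z²)/(2L)=-0.2417
  √(A²+B²)=0.4760;  θ2 = -1.0561+2.1035 ≈ 1.0474
rotate P by −φ3: (-0.0643, 0.2384, -0.4143)
  e−x'=0.1243;  (l²−L²−(e−x')²−y'²−z²)/2L = -0.2051
  √(A²+B²)=0.4325;  θ3 = -1.2793+2.0647 ≈ 0.7854

θ₁ = -0.1742, θ₂ = 1.0474, θ₃ = 0.7854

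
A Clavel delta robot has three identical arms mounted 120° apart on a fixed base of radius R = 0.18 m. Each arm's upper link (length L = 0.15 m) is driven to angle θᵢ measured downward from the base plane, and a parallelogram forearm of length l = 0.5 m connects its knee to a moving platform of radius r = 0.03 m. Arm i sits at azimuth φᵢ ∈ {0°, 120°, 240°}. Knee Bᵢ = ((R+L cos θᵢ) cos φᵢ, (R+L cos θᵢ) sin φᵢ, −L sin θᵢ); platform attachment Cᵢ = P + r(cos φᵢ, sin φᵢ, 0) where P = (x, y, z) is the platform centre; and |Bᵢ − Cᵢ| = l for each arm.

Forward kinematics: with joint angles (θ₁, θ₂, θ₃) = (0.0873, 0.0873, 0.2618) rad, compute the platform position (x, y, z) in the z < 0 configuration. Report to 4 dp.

(0.0130, 0.0225, -0.4223)

arm 1 at φ=0.0°: (R−r)+L cos θ1 = 0.2994;  centre 1 = (0.2994, 0.0000, -0.0131)
centre 2 = (0.2994·cos120.0°, 0.2994·sin120.0°, -0.0131) = (-0.1497, 0.2593, -0.0131)
arm 3 at φ=240.0°: (R−r)+L cos θ3 = 0.2949;  centre 3 = (-0.1474, -0.2554, -0.0388)
eliminate P² terms by subtracting sphere 1 from 2 and 3
[-0.8983 0.5186 0.0000]·P = 0.0000;  [-0.8937 -0.5108 -0.0515]·P = -0.0014
det = 0.9223;  x = 0.0008+-0.0290z,  y = 0.0013+-0.0501z
quadratic in z: (1.0034)z²+(0.0433)z+(-0.1606)=0, √Δ=0.8041 → z ∈ {-0.4223, 0.3791}; z = -0.4223 (taking z<0)
x = 0.0130, y = 0.0225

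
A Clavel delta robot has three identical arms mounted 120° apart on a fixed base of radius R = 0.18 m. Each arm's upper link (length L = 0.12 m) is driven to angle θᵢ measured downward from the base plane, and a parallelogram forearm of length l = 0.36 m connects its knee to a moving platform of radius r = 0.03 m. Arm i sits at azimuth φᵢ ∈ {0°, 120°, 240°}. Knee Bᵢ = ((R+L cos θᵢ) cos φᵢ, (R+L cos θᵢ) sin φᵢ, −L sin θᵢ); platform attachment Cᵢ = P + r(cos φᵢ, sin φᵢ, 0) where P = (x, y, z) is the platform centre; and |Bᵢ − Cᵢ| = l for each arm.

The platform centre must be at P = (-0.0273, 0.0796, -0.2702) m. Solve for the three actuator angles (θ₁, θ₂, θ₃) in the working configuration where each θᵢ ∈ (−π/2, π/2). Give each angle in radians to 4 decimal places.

arm 1 (φ=0.0°): x'=-0.0273, y'=0.0796
  A cos θ + B sin θ = C:  0.1773·cos θ + -0.2702·sin θ = 0.0184
  √(A²+B²)=0.3232;  θ1 = -0.9901+1.5138 ≈ 0.5237
arm 2 (φ=120.0°): x'=0.0826, y'=-0.0162
  e−x'=0.0674;  (l²−L²−(e−x')²−y'²−z²)/2L = 0.1558
  γ=atan2(-0.2702,0.0674)=-1.3263;  ψ=arccos(0.5594)=0.9772;  θ2=γ+ψ≈-0.3491
arm 3 (φ=240.0°): x'=-0.0553, y'=-0.0634
  e−x'=0.2053;  (l²−L²−(e−x')²−y'²−z²)/2L = -0.0166
  γ=atan2(-0.2702,0.2053)=-0.9211;  ψ=arccos(-0.0488)=1.6196;  θ3=γ+ψ≈0.6985

θ₁ = 0.5237, θ₂ = -0.3491, θ₃ = 0.6985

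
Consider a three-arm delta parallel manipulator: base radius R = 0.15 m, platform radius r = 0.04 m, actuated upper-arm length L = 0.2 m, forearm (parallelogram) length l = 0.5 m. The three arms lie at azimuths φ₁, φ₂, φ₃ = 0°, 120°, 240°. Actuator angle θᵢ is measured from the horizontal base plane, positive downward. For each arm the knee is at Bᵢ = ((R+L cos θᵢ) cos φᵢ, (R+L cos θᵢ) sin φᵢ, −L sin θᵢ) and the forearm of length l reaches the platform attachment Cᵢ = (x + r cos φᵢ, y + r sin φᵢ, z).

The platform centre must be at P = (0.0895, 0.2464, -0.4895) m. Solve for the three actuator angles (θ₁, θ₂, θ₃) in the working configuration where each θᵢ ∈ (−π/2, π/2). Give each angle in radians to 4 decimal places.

θ₁ = 0.5233, θ₂ = 0.2618, θ₃ = 1.3961

φ1=0.0° → target in arm frame (0.0895, 0.2464)
  e−x'=0.0205;  (l²−L²−(e−x')²−y'²−z²)/2L = -0.2269
  √(A²+B²)=0.4899;  θ1 = -1.5289+2.0522 ≈ 0.5233
φ2=120.0° → target in arm frame (0.1686, -0.2007)
  A cos θ + B sin θ = C:  -0.0586·cos θ + -0.4895·sin θ = -0.1833
  √(A²+B²)=0.4930;  θ2 = -1.6900+1.9518 ≈ 0.2618
rotate P by −φ3: (-0.2581, -0.0457, -0.4895)
  e−x'=0.3681;  (l²−L²−(e−x')²−y'²−z²)/2L = -0.4181
  √(A²+B²)=0.6125;  θ3 = -0.9260+2.3221 ≈ 1.3961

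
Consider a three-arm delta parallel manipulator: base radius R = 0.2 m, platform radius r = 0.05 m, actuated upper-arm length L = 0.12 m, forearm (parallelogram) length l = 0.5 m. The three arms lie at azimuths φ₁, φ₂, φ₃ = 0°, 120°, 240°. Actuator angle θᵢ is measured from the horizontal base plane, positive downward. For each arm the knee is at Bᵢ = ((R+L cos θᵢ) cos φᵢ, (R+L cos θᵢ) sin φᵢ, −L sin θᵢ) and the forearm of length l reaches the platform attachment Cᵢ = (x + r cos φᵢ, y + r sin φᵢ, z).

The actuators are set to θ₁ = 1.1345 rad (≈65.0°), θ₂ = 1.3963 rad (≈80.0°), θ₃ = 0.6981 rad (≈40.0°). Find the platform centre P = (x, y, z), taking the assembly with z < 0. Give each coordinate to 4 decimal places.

(-0.0136, -0.0918, -0.5511)

centre 1 = (0.2007·cos0.0°, 0.2007·sin0.0°, -0.1088) = (0.2007, 0.0000, -0.1088)
centre 2 = (0.1708·cos120.0°, 0.1708·sin120.0°, -0.1182) = (-0.0854, 0.1479, -0.1182)
φ3=240.0°: virtual centre (-0.1210, -0.2095, -0.0771), radius l
eliminate P² terms by subtracting sphere 1 from 2 and 3
plane₁₂: -0.5723x+0.2959y+-0.0188z = -0.0090
det = 0.4302;  x = 0.0002+0.0252z,  y = -0.0299+0.1123z
into |P−centre ₁|² = l²: 1.0132z² + 0.2007z + -0.1971 = 0;  Δ = 0.8391;  z = -0.5511 or 0.3530 → z<0 root = -0.5511
x = -0.0136, y = -0.0918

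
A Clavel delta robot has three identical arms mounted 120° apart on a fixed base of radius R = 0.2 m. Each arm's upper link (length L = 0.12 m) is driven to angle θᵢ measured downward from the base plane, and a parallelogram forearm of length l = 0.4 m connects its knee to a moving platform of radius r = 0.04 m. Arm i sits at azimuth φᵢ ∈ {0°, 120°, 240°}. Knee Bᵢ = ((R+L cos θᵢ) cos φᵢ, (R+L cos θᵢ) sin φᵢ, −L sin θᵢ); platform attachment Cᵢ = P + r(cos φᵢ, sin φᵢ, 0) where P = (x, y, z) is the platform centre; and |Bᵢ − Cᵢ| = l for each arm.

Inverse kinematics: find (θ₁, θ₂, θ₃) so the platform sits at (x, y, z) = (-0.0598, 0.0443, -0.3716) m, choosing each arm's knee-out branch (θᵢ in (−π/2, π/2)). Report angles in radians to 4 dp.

arm 1 (φ=0.0°): x'=-0.0598, y'=0.0443
  e−x'=0.2198;  (l²−L²−(e−x')²−y'²−z²)/2L = -0.1782
  √(A²+B²)=0.4317;  θ1 = -1.0367+1.9962 ≈ 0.9595
rotate P by −φ2: (0.0683, 0.0296, -0.3716)
  A cos θ + B sin θ = C:  0.0917·cos θ + -0.3716·sin θ = -0.0074
  θ2 = atan2(B,A) + arccos(C/0.3828) = 0.2614
φ3=240.0° → target in arm frame (-0.0085, -0.0739)
  e−x'=0.1685;  (l²−L²−(e−x')²−y'²−z²)/2L = -0.1097
  γ=atan2(-0.3716,0.1685)=-1.1452;  ψ=arccos(-0.2689)=1.8431;  θ3=γ+ψ≈0.6979

θ₁ = 0.9595, θ₂ = 0.2614, θ₃ = 0.6979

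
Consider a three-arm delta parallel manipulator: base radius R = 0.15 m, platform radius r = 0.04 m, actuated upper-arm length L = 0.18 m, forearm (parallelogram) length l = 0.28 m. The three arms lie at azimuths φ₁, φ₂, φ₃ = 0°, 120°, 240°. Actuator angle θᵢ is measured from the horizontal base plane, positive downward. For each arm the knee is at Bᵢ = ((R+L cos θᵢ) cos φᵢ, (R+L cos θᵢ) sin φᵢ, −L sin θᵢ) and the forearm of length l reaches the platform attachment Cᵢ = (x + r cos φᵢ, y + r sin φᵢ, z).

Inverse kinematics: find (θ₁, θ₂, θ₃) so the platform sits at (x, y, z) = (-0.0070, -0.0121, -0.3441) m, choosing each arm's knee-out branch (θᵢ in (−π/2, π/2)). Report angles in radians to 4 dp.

arm 1 (φ=0.0°): x'=-0.0070, y'=-0.0121
  A cos θ + B sin θ = C:  0.1170·cos θ + -0.3441·sin θ = -0.2396
  θ1 = atan2(B,A) + arccos(C/0.3634) = 1.0474
arm 2 (φ=120.0°): x'=-0.0070, y'=0.0121
  e−x'=0.1170;  (l²−L²−(e−x')²−y'²−z²)/2L = -0.2395
  γ=atan2(-0.3441,0.1170)=-1.2431;  ψ=arccos(-0.6591)=2.2904;  θ2=γ+ψ≈1.0473
rotate P by −φ3: (0.0140, 0.0000, -0.3441)
  A cos θ + B sin θ = C:  0.0960·cos θ + -0.3441·sin θ = -0.2267
  θ3 = atan2(B,A) + arccos(C/0.3572) = 0.9597

θ₁ = 1.0474, θ₂ = 1.0473, θ₃ = 0.9597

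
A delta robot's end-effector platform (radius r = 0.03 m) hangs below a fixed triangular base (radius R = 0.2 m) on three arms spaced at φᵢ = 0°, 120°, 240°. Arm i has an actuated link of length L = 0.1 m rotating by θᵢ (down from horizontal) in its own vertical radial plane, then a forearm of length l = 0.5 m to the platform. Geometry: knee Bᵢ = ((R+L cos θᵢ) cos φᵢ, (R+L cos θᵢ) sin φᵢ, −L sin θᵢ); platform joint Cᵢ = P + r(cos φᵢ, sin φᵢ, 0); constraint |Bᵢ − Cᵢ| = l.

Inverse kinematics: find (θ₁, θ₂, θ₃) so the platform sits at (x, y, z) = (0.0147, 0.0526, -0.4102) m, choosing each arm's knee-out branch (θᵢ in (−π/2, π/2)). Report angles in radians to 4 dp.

θ₁ = -0.1748, θ₂ = -0.3493, θ₃ = 0.2614

arm 1 (φ=0.0°): x'=0.0147, y'=0.0526
  A=0.1553, B=-0.4102, C=(l²−L²−A²−y'²−z²)/(2L)=0.2243
  √(A²+B²)=0.4386;  θ1 = -1.2089+1.0341 ≈ -0.1748
arm 2 (φ=120.0°): x'=0.0382, y'=-0.0390
  A=0.1318, B=-0.4102, C=(l²−L²−A²−y'²−z²)/(2L)=0.2642
  √(A²+B²)=0.4309;  θ2 = -1.2599+0.9107 ≈ -0.3493
φ3=240.0° → target in arm frame (-0.0529, -0.0136)
  e−x'=0.2229;  (l²−L²−(e−x')²−y'²−z²)/2L = 0.1093
  γ=atan2(-0.4102,0.2229)=-1.0730;  ψ=arccos(0.2342)=1.3344;  θ3=γ+ψ≈0.2614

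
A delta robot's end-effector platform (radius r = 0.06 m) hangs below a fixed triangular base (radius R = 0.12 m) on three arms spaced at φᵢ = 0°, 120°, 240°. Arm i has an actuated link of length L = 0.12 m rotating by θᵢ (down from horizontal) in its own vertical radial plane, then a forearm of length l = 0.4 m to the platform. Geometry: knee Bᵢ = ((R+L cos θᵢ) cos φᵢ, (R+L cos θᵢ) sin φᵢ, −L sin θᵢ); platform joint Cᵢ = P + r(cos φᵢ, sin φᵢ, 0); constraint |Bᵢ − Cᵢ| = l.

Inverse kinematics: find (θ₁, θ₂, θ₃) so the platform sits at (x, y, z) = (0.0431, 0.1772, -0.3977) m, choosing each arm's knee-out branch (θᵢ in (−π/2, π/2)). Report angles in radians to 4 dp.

θ₁ = 0.5241, θ₂ = 0.1748, θ₃ = 1.2220

arm 1 (φ=0.0°): x'=0.0431, y'=0.1772
  e−x'=0.0169;  (l²−L²−(e−x')²−y'²−z²)/2L = -0.1844
  θ1 = atan2(B,A) + arccos(C/0.3981) = 0.5241
rotate P by −φ2: (0.1319, -0.1259, -0.3977)
  e−x'=-0.0719;  (l²−L²−(e−x')²−y'²−z²)/2L = -0.1400
  γ=atan2(-0.3977,-0.0719)=-1.7497;  ψ=arccos(-0.3463)=1.9245;  θ2=γ+ψ≈0.1748
rotate P by −φ3: (-0.1750, -0.0513, -0.3977)
  A cos θ + B sin θ = C:  0.2350·cos θ + -0.3977·sin θ = -0.2934
  θ3 = atan2(B,A) + arccos(C/0.4619) = 1.2220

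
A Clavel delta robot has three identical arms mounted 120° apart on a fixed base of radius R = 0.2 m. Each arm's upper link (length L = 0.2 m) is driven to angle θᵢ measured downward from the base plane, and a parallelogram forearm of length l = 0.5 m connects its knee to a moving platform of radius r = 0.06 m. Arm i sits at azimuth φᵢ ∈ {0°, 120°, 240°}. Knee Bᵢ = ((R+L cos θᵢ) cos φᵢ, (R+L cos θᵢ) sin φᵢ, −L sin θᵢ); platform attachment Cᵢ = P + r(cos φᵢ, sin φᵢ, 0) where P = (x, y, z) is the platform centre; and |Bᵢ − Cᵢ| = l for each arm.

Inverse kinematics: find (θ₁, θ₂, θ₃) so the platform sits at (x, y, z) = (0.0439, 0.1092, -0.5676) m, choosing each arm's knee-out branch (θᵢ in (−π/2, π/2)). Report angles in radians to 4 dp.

arm 1 (φ=0.0°): x'=0.0439, y'=0.1092
  A cos θ + B sin θ = C:  0.0961·cos θ + -0.5676·sin θ = -0.3333
  θ1 = atan2(B,A) + arccos(C/0.5757) = 0.7852
arm 2 (φ=120.0°): x'=0.0726, y'=-0.0926
  A=0.0674, B=-0.5676, C=(l²−L²−A²−y'²−z²)/(2L)=-0.3132
  θ2 = atan2(B,A) + arccos(C/0.5716) = 0.6981
arm 3 (φ=240.0°): x'=-0.1165, y'=-0.0166
  e−x'=0.2565;  (l²−L²−(e−x')²−y'²−z²)/2L = -0.4456
  √(A²+B²)=0.6229;  θ3 = -1.1463+2.3680 ≈ 1.2217

θ₁ = 0.7852, θ₂ = 0.6981, θ₃ = 1.2217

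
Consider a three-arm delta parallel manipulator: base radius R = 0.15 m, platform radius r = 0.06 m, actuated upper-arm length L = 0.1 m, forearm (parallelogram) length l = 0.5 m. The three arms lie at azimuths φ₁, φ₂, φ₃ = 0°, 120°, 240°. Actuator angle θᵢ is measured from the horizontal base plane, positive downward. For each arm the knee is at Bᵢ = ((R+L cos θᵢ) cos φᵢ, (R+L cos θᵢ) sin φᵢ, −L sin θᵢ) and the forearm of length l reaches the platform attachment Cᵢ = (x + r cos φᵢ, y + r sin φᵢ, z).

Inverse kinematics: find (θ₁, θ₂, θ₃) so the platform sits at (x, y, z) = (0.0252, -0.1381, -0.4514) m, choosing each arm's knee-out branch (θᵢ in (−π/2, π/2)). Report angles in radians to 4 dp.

rotate P by −φ1: (0.0252, -0.1381, -0.4514)
  A=0.0648, B=-0.4514, C=(l²−L²−A²−y'²−z²)/(2L)=0.0648
  √(A²+B²)=0.4560;  θ1 = -1.4282+1.4281 ≈ -0.0001
rotate P by −φ2: (-0.1322, 0.0472, -0.4514)
  e−x'=0.2222;  (l²−L²−(e−x')²−y'²−z²)/2L = -0.0768
  √(A²+B²)=0.5031;  θ2 = -1.1134+1.7241 ≈ 0.6107
rotate P by −φ3: (0.1070, 0.0909, -0.4514)
  A=-0.0170, B=-0.4514, C=(l²−L²−A²−y'²−z²)/(2L)=0.1385
  θ3 = atan2(B,A) + arccos(C/0.4517) = -0.3492

θ₁ = -0.0001, θ₂ = 0.6107, θ₃ = -0.3492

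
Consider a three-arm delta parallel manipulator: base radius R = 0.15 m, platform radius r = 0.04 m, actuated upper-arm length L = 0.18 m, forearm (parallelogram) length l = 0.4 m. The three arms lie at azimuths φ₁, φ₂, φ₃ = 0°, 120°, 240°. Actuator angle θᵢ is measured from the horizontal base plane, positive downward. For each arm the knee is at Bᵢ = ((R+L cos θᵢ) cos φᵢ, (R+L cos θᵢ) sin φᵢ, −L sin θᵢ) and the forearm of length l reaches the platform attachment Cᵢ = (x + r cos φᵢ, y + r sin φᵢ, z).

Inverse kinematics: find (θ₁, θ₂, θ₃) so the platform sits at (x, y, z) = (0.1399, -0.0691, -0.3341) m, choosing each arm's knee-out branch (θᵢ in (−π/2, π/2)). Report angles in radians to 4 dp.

φ1=0.0° → target in arm frame (0.1399, -0.0691)
  A cos θ + B sin θ = C:  -0.0299·cos θ + -0.3341·sin θ = 0.0286
  √(A²+B²)=0.3354;  θ1 = -1.6601+1.4853 ≈ -0.1747
φ2=120.0° → target in arm frame (-0.1298, -0.0866)
  A cos θ + B sin θ = C:  0.2398·cos θ + -0.3341·sin θ = -0.1362
  θ2 = atan2(B,A) + arccos(C/0.4112) = 0.9600
rotate P by −φ3: (-0.0101, 0.1557, -0.3341)
  A=0.1201, B=-0.3341, C=(l²−L²−A²−y'²−z²)/(2L)=-0.0630
  √(A²+B²)=0.3550;  θ3 = -1.2257+1.7493 ≈ 0.5236

θ₁ = -0.1747, θ₂ = 0.9600, θ₃ = 0.5236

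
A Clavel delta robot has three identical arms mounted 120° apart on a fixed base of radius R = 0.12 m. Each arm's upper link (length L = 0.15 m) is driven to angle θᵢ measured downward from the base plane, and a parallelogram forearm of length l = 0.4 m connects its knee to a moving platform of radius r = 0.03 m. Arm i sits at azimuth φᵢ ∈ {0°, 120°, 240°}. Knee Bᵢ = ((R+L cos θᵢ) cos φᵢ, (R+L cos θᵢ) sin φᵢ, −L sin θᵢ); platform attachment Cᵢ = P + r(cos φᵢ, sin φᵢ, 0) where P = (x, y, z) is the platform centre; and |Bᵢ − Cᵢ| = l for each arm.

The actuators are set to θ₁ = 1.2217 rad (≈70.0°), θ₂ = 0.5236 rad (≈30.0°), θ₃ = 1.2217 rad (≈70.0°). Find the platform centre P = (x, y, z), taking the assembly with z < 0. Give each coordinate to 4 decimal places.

O1 = (0.1413·cos0.0°, 0.1413·sin0.0°, -0.1410) = (0.1413, 0.0000, -0.1410)
arm 2 at φ=120.0°: ρ2 = 0.2199;  O2 = (-0.1100, 0.1904, -0.0750)
φ3=240.0°: virtual centre (-0.0707, -0.1224, -0.1410), radius l
eliminate P² terms by subtracting sphere 1 from 2 and 3
[-0.5025 0.3809 0.1319]·P = 0.0141;  [-0.4239 -0.2448 0.0000]·P = 0.0000
det = 0.2845;  x = -0.0122+0.1135z,  y = 0.0211+-0.1966z
into |P−O₁|² = l²: 1.0515z² + 0.2388z + -0.1161 = 0;  Δ = 0.5455;  z = -0.4647 or 0.2376 → z<0 root = -0.4647
x = -0.0649, y = 0.1124

(-0.0649, 0.1124, -0.4647)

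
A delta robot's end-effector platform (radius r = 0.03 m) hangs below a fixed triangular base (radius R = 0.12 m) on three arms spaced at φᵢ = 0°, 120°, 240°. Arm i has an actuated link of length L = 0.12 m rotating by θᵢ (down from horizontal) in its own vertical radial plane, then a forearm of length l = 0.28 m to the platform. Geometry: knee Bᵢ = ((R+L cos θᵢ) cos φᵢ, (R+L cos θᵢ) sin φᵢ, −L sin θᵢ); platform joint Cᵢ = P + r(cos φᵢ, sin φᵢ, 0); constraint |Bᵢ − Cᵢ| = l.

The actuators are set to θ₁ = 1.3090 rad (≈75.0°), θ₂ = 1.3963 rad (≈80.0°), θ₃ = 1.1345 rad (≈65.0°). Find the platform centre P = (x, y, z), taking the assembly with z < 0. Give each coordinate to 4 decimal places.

(-0.0052, -0.0277, -0.3643)

φ1=0.0°: virtual centre (0.1211, 0.0000, -0.1159), radius l
arm 2 at φ=120.0°: (R−r)+L cos θ2 = 0.1108;  centre 2 = (-0.0554, 0.0960, -0.1182)
centre 3 = (0.1407·cos240.0°, 0.1407·sin240.0°, -0.1088) = (-0.0704, -0.1219, -0.1088)
subtract pairs → two planes through P
[-0.3529 0.1920 -0.0045]·P = -0.0018;  [-0.3828 -0.2437 0.0143]·P = 0.0035
det = 0.1595;  x = -0.0014+0.0103z,  y = -0.0122+0.0425z
sphere 1 gives Az²+Bz+C=0 with A=1.0019, B=0.2283, C=-0.0498;  B²−4AC=0.2517;  roots -0.3643, 0.1365;  negative root z = -0.3643
x = -0.0052, y = -0.0277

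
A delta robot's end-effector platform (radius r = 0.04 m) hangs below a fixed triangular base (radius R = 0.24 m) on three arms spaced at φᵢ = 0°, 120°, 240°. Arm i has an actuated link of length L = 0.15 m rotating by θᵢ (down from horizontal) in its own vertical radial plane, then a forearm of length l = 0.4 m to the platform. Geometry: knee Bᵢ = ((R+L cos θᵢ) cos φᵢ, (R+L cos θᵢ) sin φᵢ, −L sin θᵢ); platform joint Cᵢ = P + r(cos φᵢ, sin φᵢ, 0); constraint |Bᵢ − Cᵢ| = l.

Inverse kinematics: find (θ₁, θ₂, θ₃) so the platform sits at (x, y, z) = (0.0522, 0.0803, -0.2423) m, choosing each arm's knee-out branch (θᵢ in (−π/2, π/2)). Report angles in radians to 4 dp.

φ1=0.0° → target in arm frame (0.0522, 0.0803)
  A cos θ + B sin θ = C:  0.1478·cos θ + -0.2423·sin θ = 0.1683
  γ=atan2(-0.2423,0.1478)=-1.0231;  ψ=arccos(0.5931)=0.9359;  θ1=γ+ψ≈-0.0871
arm 2 (φ=120.0°): x'=0.0434, y'=-0.0854
  e−x'=0.1566;  (l²−L²−(e−x')²−y'²−z²)/2L = 0.1566
  θ2 = atan2(B,A) + arccos(C/0.2885) = -0.0004
rotate P by −φ3: (-0.0956, 0.0051, -0.2423)
  e−x'=0.2956;  (l²−L²−(e−x')²−y'²−z²)/2L = -0.0288
  √(A²+B²)=0.3822;  θ3 = -0.6866+1.6462 ≈ 0.9596

θ₁ = -0.0871, θ₂ = -0.0004, θ₃ = 0.9596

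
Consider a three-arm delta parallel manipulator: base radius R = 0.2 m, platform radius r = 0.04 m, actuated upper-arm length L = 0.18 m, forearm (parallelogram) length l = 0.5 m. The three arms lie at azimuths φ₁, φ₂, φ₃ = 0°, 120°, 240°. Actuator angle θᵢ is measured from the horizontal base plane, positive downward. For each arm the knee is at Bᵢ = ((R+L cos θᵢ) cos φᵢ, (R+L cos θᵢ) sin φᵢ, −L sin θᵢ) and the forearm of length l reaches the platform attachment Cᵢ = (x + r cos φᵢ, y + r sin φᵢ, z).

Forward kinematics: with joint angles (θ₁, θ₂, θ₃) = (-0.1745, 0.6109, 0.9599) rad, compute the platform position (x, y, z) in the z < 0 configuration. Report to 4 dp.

φ1=0.0°: virtual centre (0.3373, 0.0000, 0.0313), radius l
φ2=120.0°: virtual centre (-0.1537, 0.2663, -0.1032), radius l
φ3=240.0°: virtual centre (-0.1316, -0.2280, -0.1474), radius l
|centre ₂|²−|centre ₁|² = -0.0095;  |centre ₃|²−|centre ₁|² = -0.0237
linear system: -0.9820x+0.5325y = -0.0095−-0.2690z; -0.9378x+-0.4560y = -0.0237−-0.3574z
det = 0.9471;  x = 0.0179+-0.3304z,  y = 0.0151+-0.1042z
sphere 1 gives Az²+Bz+C=0 with A=1.1200, B=0.1454, C=-0.1468;  B²−4AC=0.6789;  roots -0.4327, 0.3029;  negative root z = -0.4327
x = 0.1609, y = 0.0602

(0.1609, 0.0602, -0.4327)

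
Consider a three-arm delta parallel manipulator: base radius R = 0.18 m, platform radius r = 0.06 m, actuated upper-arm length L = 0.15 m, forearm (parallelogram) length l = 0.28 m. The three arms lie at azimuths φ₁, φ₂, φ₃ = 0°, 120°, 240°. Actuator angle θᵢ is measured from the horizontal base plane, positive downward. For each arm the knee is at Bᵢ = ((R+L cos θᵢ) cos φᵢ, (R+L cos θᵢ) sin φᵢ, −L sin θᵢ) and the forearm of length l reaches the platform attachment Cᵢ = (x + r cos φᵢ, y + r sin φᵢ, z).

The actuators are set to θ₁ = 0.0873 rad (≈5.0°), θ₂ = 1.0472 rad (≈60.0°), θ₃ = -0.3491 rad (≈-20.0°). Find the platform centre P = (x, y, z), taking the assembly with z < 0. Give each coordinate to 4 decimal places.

φ1=0.0°: virtual centre (0.2694, 0.0000, -0.0131), radius l
centre 2 = (0.1950·cos120.0°, 0.1950·sin120.0°, -0.1299) = (-0.0975, 0.1689, -0.1299)
φ3=240.0°: virtual centre (-0.1305, -0.2260, 0.0513), radius l
eliminate P² terms by subtracting sphere 1 from 2 and 3
[-0.7339 0.3377 -0.2337]·P = -0.0179;  [-0.7998 -0.4520 0.1288]·P = -0.0020
det = 0.6018;  x = 0.0146+-0.1032z,  y = -0.0213+0.4675z
into |P−centre ₁|² = l²: 1.2292z² + 0.0589z + -0.0128 = 0;  Δ = 0.0665;  z = -0.1288 or 0.0809 → z<0 root = -0.1288
x = 0.0279, y = -0.0815

(0.0279, -0.0815, -0.1288)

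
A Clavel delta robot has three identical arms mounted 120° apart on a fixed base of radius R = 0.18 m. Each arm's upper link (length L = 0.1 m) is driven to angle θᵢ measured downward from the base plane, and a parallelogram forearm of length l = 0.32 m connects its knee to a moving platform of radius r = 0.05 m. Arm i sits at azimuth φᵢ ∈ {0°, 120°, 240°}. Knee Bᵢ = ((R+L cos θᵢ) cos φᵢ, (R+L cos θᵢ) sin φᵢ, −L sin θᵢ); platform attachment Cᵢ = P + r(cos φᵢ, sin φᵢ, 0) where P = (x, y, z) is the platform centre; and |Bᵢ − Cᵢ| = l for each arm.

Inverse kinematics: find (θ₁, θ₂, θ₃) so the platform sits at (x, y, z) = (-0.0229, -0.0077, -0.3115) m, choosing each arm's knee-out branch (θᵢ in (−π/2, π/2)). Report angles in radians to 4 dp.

arm 1 (φ=0.0°): x'=-0.0229, y'=-0.0077
  A=0.1529, B=-0.3115, C=(l²−L²−A²−y'²−z²)/(2L)=-0.1403
  √(A²+B²)=0.3470;  θ1 = -1.1145+1.9872 ≈ 0.8727
arm 2 (φ=120.0°): x'=0.0048, y'=0.0237
  e−x'=0.1252;  (l²−L²−(e−x')²−y'²−z²)/2L = -0.1044
  γ=atan2(-0.3115,0.1252)=-1.1886;  ψ=arccos(-0.3109)=1.8869;  θ2=γ+ψ≈0.6983
φ3=240.0° → target in arm frame (0.0181, -0.0160)
  A=0.1119, B=-0.3115, C=(l²−L²−A²−y'²−z²)/(2L)=-0.0870
  γ=atan2(-0.3115,0.1119)=-1.2260;  ψ=arccos(-0.2629)=1.8369;  θ3=γ+ψ≈0.6109

θ₁ = 0.8727, θ₂ = 0.6983, θ₃ = 0.6109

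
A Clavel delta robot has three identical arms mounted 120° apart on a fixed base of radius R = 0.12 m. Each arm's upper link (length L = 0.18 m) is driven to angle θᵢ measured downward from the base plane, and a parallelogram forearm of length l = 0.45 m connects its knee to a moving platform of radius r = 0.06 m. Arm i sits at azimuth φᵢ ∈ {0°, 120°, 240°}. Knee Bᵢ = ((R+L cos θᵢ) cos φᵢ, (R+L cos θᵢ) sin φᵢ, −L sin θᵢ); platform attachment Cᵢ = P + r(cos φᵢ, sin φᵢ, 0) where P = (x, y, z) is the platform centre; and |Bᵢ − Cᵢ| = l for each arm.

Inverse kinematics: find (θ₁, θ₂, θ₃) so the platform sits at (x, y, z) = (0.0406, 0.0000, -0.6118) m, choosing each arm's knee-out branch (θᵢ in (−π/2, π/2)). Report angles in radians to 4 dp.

φ1=0.0° → target in arm frame (0.0406, 0.0000)
  A=0.0194, B=-0.6118, C=(l²−L²−A²−y'²−z²)/(2L)=-0.5683
  θ1 = atan2(B,A) + arccos(C/0.6121) = 1.2217
arm 2 (φ=120.0°): x'=-0.0203, y'=-0.0352
  A=0.0803, B=-0.6118, C=(l²−L²−A²−y'²−z²)/(2L)=-0.5886
  γ=atan2(-0.6118,0.0803)=-1.4403;  ψ=arccos(-0.9538)=2.8366;  θ2=γ+ψ≈1.3963
φ3=240.0° → target in arm frame (-0.0203, 0.0352)
  A cos θ + B sin θ = C:  0.0803·cos θ + -0.6118·sin θ = -0.5886
  θ3 = atan2(B,A) + arccos(C/0.6170) = 1.3963

θ₁ = 1.2217, θ₂ = 1.3963, θ₃ = 1.3963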